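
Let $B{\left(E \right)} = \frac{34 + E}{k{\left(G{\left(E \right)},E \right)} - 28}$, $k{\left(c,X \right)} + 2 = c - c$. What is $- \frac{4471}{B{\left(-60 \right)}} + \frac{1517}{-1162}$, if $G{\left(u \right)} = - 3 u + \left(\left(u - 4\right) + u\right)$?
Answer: $- \frac{77949251}{15106} \approx -5160.1$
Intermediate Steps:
$G{\left(u \right)} = -4 - u$ ($G{\left(u \right)} = - 3 u + \left(\left(-4 + u\right) + u\right) = - 3 u + \left(-4 + 2 u\right) = -4 - u$)
$k{\left(c,X \right)} = -2$ ($k{\left(c,X \right)} = -2 + \left(c - c\right) = -2 + 0 = -2$)
$B{\left(E \right)} = - \frac{17}{15} - \frac{E}{30}$ ($B{\left(E \right)} = \frac{34 + E}{-2 - 28} = \frac{34 + E}{-30} = \left(34 + E\right) \left(- \frac{1}{30}\right) = - \frac{17}{15} - \frac{E}{30}$)
$- \frac{4471}{B{\left(-60 \right)}} + \frac{1517}{-1162} = - \frac{4471}{- \frac{17}{15} - -2} + \frac{1517}{-1162} = - \frac{4471}{- \frac{17}{15} + 2} + 1517 \left(- \frac{1}{1162}\right) = - \frac{4471}{\frac{13}{15}} - \frac{1517}{1162} = \left(-4471\right) \frac{15}{13} - \frac{1517}{1162} = - \frac{67065}{13} - \frac{1517}{1162} = - \frac{77949251}{15106}$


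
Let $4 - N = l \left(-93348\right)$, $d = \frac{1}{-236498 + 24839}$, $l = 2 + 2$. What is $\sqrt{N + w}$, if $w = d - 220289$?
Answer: $\frac{4 \sqrt{428695124295963}}{211659} \approx 391.29$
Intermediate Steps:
$l = 4$
$d = - \frac{1}{211659}$ ($d = \frac{1}{-211659} = - \frac{1}{211659} \approx -4.7246 \cdot 10^{-6}$)
$w = - \frac{46626149452}{211659}$ ($w = - \frac{1}{211659} - 220289 = - \frac{46626149452}{211659} \approx -2.2029 \cdot 10^{5}$)
$N = 373396$ ($N = 4 - 4 \left(-93348\right) = 4 - -373392 = 4 + 373392 = 373396$)
$\sqrt{N + w} = \sqrt{373396 - \frac{46626149452}{211659}} = \sqrt{\frac{32406474512}{211659}} = \frac{4 \sqrt{428695124295963}}{211659}$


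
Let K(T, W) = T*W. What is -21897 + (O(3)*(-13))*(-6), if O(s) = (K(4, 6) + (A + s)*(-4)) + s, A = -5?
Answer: -19167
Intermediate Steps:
O(s) = 44 - 3*s (O(s) = (4*6 + (-5 + s)*(-4)) + s = (24 + (20 - 4*s)) + s = (44 - 4*s) + s = 44 - 3*s)
-21897 + (O(3)*(-13))*(-6) = -21897 + ((44 - 3*3)*(-13))*(-6) = -21897 + ((44 - 9)*(-13))*(-6) = -21897 + (35*(-13))*(-6) = -21897 - 455*(-6) = -21897 + 2730 = -19167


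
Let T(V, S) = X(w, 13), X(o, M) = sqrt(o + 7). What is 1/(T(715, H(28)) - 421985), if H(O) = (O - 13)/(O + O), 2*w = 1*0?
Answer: -421985/178071340218 - sqrt(7)/178071340218 ≈ -2.3698e-6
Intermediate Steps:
w = 0 (w = (1*0)/2 = (1/2)*0 = 0)
X(o, M) = sqrt(7 + o)
H(O) = (-13 + O)/(2*O) (H(O) = (-13 + O)/((2*O)) = (-13 + O)*(1/(2*O)) = (-13 + O)/(2*O))
T(V, S) = sqrt(7) (T(V, S) = sqrt(7 + 0) = sqrt(7))
1/(T(715, H(28)) - 421985) = 1/(sqrt(7) - 421985) = 1/(-421985 + sqrt(7))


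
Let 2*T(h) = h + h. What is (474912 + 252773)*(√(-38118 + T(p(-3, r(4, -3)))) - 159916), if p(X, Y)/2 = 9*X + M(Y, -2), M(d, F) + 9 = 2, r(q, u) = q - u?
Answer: -116368474460 + 727685*I*√38186 ≈ -1.1637e+11 + 1.422e+8*I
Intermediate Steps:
M(d, F) = -7 (M(d, F) = -9 + 2 = -7)
p(X, Y) = -14 + 18*X (p(X, Y) = 2*(9*X - 7) = 2*(-7 + 9*X) = -14 + 18*X)
T(h) = h (T(h) = (h + h)/2 = (2*h)/2 = h)
(474912 + 252773)*(√(-38118 + T(p(-3, r(4, -3)))) - 159916) = (474912 + 252773)*(√(-38118 + (-14 + 18*(-3))) - 159916) = 727685*(√(-38118 + (-14 - 54)) - 159916) = 727685*(√(-38118 - 68) - 159916) = 727685*(√(-38186) - 159916) = 727685*(I*√38186 - 159916) = 727685*(-159916 + I*√38186) = -116368474460 + 727685*I*√38186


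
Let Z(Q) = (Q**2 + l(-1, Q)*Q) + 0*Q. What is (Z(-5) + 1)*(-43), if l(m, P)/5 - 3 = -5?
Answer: -3268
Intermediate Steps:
l(m, P) = -10 (l(m, P) = 15 + 5*(-5) = 15 - 25 = -10)
Z(Q) = Q**2 - 10*Q (Z(Q) = (Q**2 - 10*Q) + 0*Q = (Q**2 - 10*Q) + 0 = Q**2 - 10*Q)
(Z(-5) + 1)*(-43) = (-5*(-10 - 5) + 1)*(-43) = (-5*(-15) + 1)*(-43) = (75 + 1)*(-43) = 76*(-43) = -3268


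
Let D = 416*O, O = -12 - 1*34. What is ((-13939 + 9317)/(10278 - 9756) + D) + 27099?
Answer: 2076032/261 ≈ 7954.1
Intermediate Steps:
O = -46 (O = -12 - 34 = -46)
D = -19136 (D = 416*(-46) = -19136)
((-13939 + 9317)/(10278 - 9756) + D) + 27099 = ((-13939 + 9317)/(10278 - 9756) - 19136) + 27099 = (-4622/522 - 19136) + 27099 = (-4622*1/522 - 19136) + 27099 = (-2311/261 - 19136) + 27099 = -4996807/261 + 27099 = 2076032/261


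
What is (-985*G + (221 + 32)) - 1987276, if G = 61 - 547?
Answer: -1508313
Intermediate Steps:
G = -486
(-985*G + (221 + 32)) - 1987276 = (-985*(-486) + (221 + 32)) - 1987276 = (478710 + 253) - 1987276 = 478963 - 1987276 = -1508313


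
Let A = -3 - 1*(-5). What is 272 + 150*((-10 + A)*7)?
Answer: -8128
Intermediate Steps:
A = 2 (A = -3 + 5 = 2)
272 + 150*((-10 + A)*7) = 272 + 150*((-10 + 2)*7) = 272 + 150*(-8*7) = 272 + 150*(-56) = 272 - 8400 = -8128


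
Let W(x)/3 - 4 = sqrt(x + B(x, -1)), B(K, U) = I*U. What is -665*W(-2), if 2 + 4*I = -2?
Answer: -7980 - 1995*I ≈ -7980.0 - 1995.0*I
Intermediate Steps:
I = -1 (I = -1/2 + (1/4)*(-2) = -1/2 - 1/2 = -1)
B(K, U) = -U
W(x) = 12 + 3*sqrt(1 + x) (W(x) = 12 + 3*sqrt(x - 1*(-1)) = 12 + 3*sqrt(x + 1) = 12 + 3*sqrt(1 + x))
-665*W(-2) = -665*(12 + 3*sqrt(1 - 2)) = -665*(12 + 3*sqrt(-1)) = -665*(12 + 3*I) = -7980 - 1995*I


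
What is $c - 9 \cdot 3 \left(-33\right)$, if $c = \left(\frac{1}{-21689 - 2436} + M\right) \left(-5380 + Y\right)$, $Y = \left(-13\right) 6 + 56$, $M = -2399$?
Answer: $\frac{312666977527}{24125} \approx 1.296 \cdot 10^{7}$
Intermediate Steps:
$Y = -22$ ($Y = -78 + 56 = -22$)
$c = \frac{312645482152}{24125}$ ($c = \left(\frac{1}{-21689 - 2436} - 2399\right) \left(-5380 - 22\right) = \left(\frac{1}{-24125} - 2399\right) \left(-5402\right) = \left(- \frac{1}{24125} - 2399\right) \left(-5402\right) = \left(- \frac{57875876}{24125}\right) \left(-5402\right) = \frac{312645482152}{24125} \approx 1.2959 \cdot 10^{7}$)
$c - 9 \cdot 3 \left(-33\right) = \frac{312645482152}{24125} - 9 \cdot 3 \left(-33\right) = \frac{312645482152}{24125} - 27 \left(-33\right) = \frac{312645482152}{24125} - -891 = \frac{312645482152}{24125} + 891 = \frac{312666977527}{24125}$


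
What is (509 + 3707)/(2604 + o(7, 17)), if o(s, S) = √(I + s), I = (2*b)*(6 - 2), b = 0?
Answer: 1568352/968687 - 4216*√7/6780809 ≈ 1.6174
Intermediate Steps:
I = 0 (I = (2*0)*(6 - 2) = 0*4 = 0)
o(s, S) = √s (o(s, S) = √(0 + s) = √s)
(509 + 3707)/(2604 + o(7, 17)) = (509 + 3707)/(2604 + √7) = 4216/(2604 + √7)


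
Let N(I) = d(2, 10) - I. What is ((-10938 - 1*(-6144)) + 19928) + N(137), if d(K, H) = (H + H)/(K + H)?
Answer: 44996/3 ≈ 14999.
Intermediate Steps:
d(K, H) = 2*H/(H + K) (d(K, H) = (2*H)/(H + K) = 2*H/(H + K))
N(I) = 5/3 - I (N(I) = 2*10/(10 + 2) - I = 2*10/12 - I = 2*10*(1/12) - I = 5/3 - I)
((-10938 - 1*(-6144)) + 19928) + N(137) = ((-10938 - 1*(-6144)) + 19928) + (5/3 - 1*137) = ((-10938 + 6144) + 19928) + (5/3 - 137) = (-4794 + 19928) - 406/3 = 15134 - 406/3 = 44996/3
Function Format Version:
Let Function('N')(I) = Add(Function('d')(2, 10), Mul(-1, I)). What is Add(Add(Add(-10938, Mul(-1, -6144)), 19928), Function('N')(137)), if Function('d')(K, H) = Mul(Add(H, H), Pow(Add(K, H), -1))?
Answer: Rational(44996, 3) ≈ 14999.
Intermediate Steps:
Function('d')(K, H) = Mul(2, H, Pow(Add(H, K), -1)) (Function('d')(K, H) = Mul(Mul(2, H), Pow(Add(H, K), -1)) = Mul(2, H, Pow(Add(H, K), -1)))
Function('N')(I) = Add(Rational(5, 3), Mul(-1, I)) (Function('N')(I) = Add(Mul(2, 10, Pow(Add(10, 2), -1)), Mul(-1, I)) = Add(Mul(2, 10, Pow(12, -1)), Mul(-1, I)) = Add(Mul(2, 10, Rational(1, 12)), Mul(-1, I)) = Add(Rational(5, 3), Mul(-1, I)))
Add(Add(Add(-10938, Mul(-1, -6144)), 19928), Function('N')(137)) = Add(Add(Add(-10938, Mul(-1, -6144)), 19928), Add(Rational(5, 3), Mul(-1, 137))) = Add(Add(Add(-10938, 6144), 19928), Add(Rational(5, 3), -137)) = Add(Add(-4794, 19928), Rational(-406, 3)) = Add(15134, Rational(-406, 3)) = Rational(44996, 3)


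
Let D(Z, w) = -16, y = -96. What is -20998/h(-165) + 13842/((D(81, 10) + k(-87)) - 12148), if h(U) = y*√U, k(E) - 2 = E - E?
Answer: -2307/2027 - 10499*I*√165/7920 ≈ -1.1381 - 17.028*I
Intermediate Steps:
k(E) = 2 (k(E) = 2 + (E - E) = 2 + 0 = 2)
h(U) = -96*√U
-20998/h(-165) + 13842/((D(81, 10) + k(-87)) - 12148) = -20998*I*√165/15840 + 13842/((-16 + 2) - 12148) = -20998*I*√165/15840 + 13842/(-14 - 12148) = -20998*I*√165/15840 + 13842/(-12162) = -10499*I*√165/7920 + 13842*(-1/12162) = -10499*I*√165/7920 - 2307/2027 = -2307/2027 - 10499*I*√165/7920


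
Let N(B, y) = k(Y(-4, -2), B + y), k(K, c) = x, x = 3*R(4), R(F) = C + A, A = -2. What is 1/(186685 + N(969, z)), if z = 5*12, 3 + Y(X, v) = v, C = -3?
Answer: 1/186670 ≈ 5.3570e-6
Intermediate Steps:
Y(X, v) = -3 + v
R(F) = -5 (R(F) = -3 - 2 = -5)
z = 60
x = -15 (x = 3*(-5) = -15)
k(K, c) = -15
N(B, y) = -15
1/(186685 + N(969, z)) = 1/(186685 - 15) = 1/186670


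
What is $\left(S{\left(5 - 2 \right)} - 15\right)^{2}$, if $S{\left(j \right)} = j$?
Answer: $144$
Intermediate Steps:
$\left(S{\left(5 - 2 \right)} - 15\right)^{2} = \left(\left(5 - 2\right) - 15\right)^{2} = \left(3 - 15\right)^{2} = \left(-12\right)^{2} = 144$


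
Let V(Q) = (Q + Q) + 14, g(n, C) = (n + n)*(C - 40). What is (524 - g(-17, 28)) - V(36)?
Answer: 30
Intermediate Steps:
g(n, C) = 2*n*(-40 + C) (g(n, C) = (2*n)*(-40 + C) = 2*n*(-40 + C))
V(Q) = 14 + 2*Q (V(Q) = 2*Q + 14 = 14 + 2*Q)
(524 - g(-17, 28)) - V(36) = (524 - 2*(-17)*(-40 + 28)) - (14 + 2*36) = (524 - 2*(-17)*(-12)) - (14 + 72) = (524 - 1*408) - 1*86 = (524 - 408) - 86 = 116 - 86 = 30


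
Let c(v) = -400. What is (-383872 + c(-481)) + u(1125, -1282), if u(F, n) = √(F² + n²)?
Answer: -384272 + √2909149 ≈ -3.8257e+5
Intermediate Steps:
(-383872 + c(-481)) + u(1125, -1282) = (-383872 - 400) + √(1125² + (-1282)²) = -384272 + √(1265625 + 1643524) = -384272 + √2909149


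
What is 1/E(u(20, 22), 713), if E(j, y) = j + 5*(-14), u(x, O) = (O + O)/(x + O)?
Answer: -21/1448 ≈ -0.014503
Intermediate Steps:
u(x, O) = 2*O/(O + x) (u(x, O) = (2*O)/(O + x) = 2*O/(O + x))
E(j, y) = -70 + j (E(j, y) = j - 70 = -70 + j)
1/E(u(20, 22), 713) = 1/(-70 + 2*22/(22 + 20)) = 1/(-70 + 2*22/42) = 1/(-70 + 2*22*(1/42)) = 1/(-70 + 22/21) = 1/(-1448/21) = -21/1448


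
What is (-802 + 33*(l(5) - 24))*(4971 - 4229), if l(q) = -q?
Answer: -1305178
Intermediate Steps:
(-802 + 33*(l(5) - 24))*(4971 - 4229) = (-802 + 33*(-1*5 - 24))*(4971 - 4229) = (-802 + 33*(-5 - 24))*742 = (-802 + 33*(-29))*742 = (-802 - 957)*742 = -1759*742 = -1305178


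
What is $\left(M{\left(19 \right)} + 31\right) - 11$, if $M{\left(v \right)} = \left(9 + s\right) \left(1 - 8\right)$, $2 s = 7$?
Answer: $- \frac{135}{2} \approx -67.5$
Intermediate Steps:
$s = \frac{7}{2}$ ($s = \frac{1}{2} \cdot 7 = \frac{7}{2} \approx 3.5$)
$M{\left(v \right)} = - \frac{175}{2}$ ($M{\left(v \right)} = \left(9 + \frac{7}{2}\right) \left(1 - 8\right) = \frac{25}{2} \left(-7\right) = - \frac{175}{2}$)
$\left(M{\left(19 \right)} + 31\right) - 11 = \left(- \frac{175}{2} + 31\right) - 11 = - \frac{113}{2} - 11 = - \frac{135}{2}$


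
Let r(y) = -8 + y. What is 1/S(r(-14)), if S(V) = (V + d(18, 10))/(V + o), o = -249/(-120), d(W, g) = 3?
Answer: 797/760 ≈ 1.0487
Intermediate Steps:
o = 83/40 (o = -249*(-1/120) = 83/40 ≈ 2.0750)
S(V) = (3 + V)/(83/40 + V) (S(V) = (V + 3)/(V + 83/40) = (3 + V)/(83/40 + V))
1/S(r(-14)) = 1/(40*(3 + (-8 - 14))/(83 + 40*(-8 - 14))) = 1/(40*(3 - 22)/(83 + 40*(-22))) = 1/(40*(-19)/(83 - 880)) = 1/(40*(-19)/(-797)) = 1/(40*(-1/797)*(-19)) = 1/(760/797) = 797/760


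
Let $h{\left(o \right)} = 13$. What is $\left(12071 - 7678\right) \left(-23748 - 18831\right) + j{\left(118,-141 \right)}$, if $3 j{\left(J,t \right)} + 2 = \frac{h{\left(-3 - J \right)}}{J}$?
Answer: $- \frac{66215539861}{354} \approx -1.8705 \cdot 10^{8}$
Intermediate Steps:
$j{\left(J,t \right)} = - \frac{2}{3} + \frac{13}{3 J}$ ($j{\left(J,t \right)} = - \frac{2}{3} + \frac{13 \frac{1}{J}}{3} = - \frac{2}{3} + \frac{13}{3 J}$)
$\left(12071 - 7678\right) \left(-23748 - 18831\right) + j{\left(118,-141 \right)} = \left(12071 - 7678\right) \left(-23748 - 18831\right) + \frac{13 - 236}{3 \cdot 118} = 4393 \left(-42579\right) + \frac{1}{3} \cdot \frac{1}{118} \left(13 - 236\right) = -187049547 + \frac{1}{3} \cdot \frac{1}{118} \left(-223\right) = -187049547 - \frac{223}{354} = - \frac{66215539861}{354}$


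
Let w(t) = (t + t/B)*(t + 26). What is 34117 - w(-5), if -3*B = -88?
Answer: 3011851/88 ≈ 34226.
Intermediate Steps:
B = 88/3 (B = -⅓*(-88) = 88/3 ≈ 29.333)
w(t) = 91*t*(26 + t)/88 (w(t) = (t + t/(88/3))*(t + 26) = (t + t*(3/88))*(26 + t) = (t + 3*t/88)*(26 + t) = (91*t/88)*(26 + t) = 91*t*(26 + t)/88)
34117 - w(-5) = 34117 - 91*(-5)*(26 - 5)/88 = 34117 - 91*(-5)*21/88 = 34117 - 1*(-9555/88) = 34117 + 9555/88 = 3011851/88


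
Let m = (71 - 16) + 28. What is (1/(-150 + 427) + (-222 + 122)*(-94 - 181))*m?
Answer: 632252583/277 ≈ 2.2825e+6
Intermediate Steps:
m = 83 (m = 55 + 28 = 83)
(1/(-150 + 427) + (-222 + 122)*(-94 - 181))*m = (1/(-150 + 427) + (-222 + 122)*(-94 - 181))*83 = (1/277 - 100*(-275))*83 = (1/277 + 27500)*83 = (7617501/277)*83 = 632252583/277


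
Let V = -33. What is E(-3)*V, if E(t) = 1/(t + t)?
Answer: 11/2 ≈ 5.5000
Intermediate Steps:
E(t) = 1/(2*t)
E(-3)*V = ((½)/(-3))*(-33) = ((½)*(-⅓))*(-33) = -⅙*(-33) = 11/2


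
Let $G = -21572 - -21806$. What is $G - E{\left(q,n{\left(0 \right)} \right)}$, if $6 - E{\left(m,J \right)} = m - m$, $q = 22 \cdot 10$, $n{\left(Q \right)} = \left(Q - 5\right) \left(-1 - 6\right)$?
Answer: $228$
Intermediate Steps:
$G = 234$ ($G = -21572 + 21806 = 234$)
$n{\left(Q \right)} = 35 - 7 Q$ ($n{\left(Q \right)} = \left(-5 + Q\right) \left(-7\right) = 35 - 7 Q$)
$q = 220$
$E{\left(m,J \right)} = 6$ ($E{\left(m,J \right)} = 6 - \left(m - m\right) = 6 - 0 = 6 + 0 = 6$)
$G - E{\left(q,n{\left(0 \right)} \right)} = 234 - 6 = 228$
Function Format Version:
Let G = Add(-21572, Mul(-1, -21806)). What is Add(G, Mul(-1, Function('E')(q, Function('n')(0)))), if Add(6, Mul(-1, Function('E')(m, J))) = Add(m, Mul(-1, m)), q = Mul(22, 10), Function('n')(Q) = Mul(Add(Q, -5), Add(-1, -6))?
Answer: 228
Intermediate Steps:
G = 234 (G = Add(-21572, 21806) = 234)
Function('n')(Q) = Add(35, Mul(-7, Q)) (Function('n')(Q) = Mul(Add(-5, Q), -7) = Add(35, Mul(-7, Q)))
q = 220
Function('E')(m, J) = 6 (Function('E')(m, J) = Add(6, Mul(-1, Add(m, Mul(-1, m)))) = Add(6, Mul(-1, 0)) = Add(6, 0) = 6)
Add(G, Mul(-1, Function('E')(q, Function('n')(0)))) = Add(234, Mul(-1, 6)) = Add(234, -6) = 228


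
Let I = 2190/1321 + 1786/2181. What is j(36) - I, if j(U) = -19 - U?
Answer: -165596251/2881101 ≈ -57.477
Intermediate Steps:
I = 7135696/2881101 (I = 2190*(1/1321) + 1786*(1/2181) = 2190/1321 + 1786/2181 = 7135696/2881101 ≈ 2.4767)
j(36) - I = (-19 - 1*36) - 1*7135696/2881101 = (-19 - 36) - 7135696/2881101 = -55 - 7135696/2881101 = -165596251/2881101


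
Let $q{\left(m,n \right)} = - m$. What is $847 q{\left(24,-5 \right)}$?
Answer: $-20328$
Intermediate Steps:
$847 q{\left(24,-5 \right)} = 847 \left(\left(-1\right) 24\right) = 847 \left(-24\right) = -20328$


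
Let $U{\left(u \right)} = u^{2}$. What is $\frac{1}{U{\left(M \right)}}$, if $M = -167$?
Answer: $\frac{1}{27889} \approx 3.5856 \cdot 10^{-5}$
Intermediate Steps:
$\frac{1}{U{\left(M \right)}} = \frac{1}{\left(-167\right)^{2}} = \frac{1}{27889}$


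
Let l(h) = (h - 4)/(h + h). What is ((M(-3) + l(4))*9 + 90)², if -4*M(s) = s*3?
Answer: 194481/16 ≈ 12155.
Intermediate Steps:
M(s) = -3*s/4 (M(s) = -s*3/4 = -3*s/4)
l(h) = (-4 + h)/(2*h) (l(h) = (-4 + h)/((2*h)) = (-4 + h)*(1/(2*h)) = (-4 + h)/(2*h))
((M(-3) + l(4))*9 + 90)² = ((-¾*(-3) + (½)*(-4 + 4)/4)*9 + 90)² = ((9/4 + (½)*(¼)*0)*9 + 90)² = ((9/4 + 0)*9 + 90)² = ((9/4)*9 + 90)² = (81/4 + 90)² = (441/4)² = 194481/16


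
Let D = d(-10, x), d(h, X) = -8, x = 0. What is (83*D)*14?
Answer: -9296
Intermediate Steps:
D = -8
(83*D)*14 = (83*(-8))*14 = -664*14 = -9296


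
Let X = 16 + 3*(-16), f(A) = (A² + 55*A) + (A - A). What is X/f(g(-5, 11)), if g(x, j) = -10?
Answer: 16/225 ≈ 0.071111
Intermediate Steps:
f(A) = A² + 55*A (f(A) = (A² + 55*A) + 0 = A² + 55*A)
X = -32 (X = 16 - 48 = -32)
X/f(g(-5, 11)) = -32*(-1/(10*(55 - 10))) = -32/((-10*45)) = -32/(-450) = -32*(-1/450) = 16/225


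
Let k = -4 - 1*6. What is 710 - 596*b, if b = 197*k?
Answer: 1174830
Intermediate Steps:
k = -10 (k = -4 - 6 = -10)
b = -1970 (b = 197*(-10) = -1970)
710 - 596*b = 710 - 596*(-1970) = 710 + 1174120 = 1174830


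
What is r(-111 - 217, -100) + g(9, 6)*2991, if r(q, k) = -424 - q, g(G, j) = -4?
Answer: -12060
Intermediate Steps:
r(-111 - 217, -100) + g(9, 6)*2991 = (-424 - (-111 - 217)) - 4*2991 = (-424 - 1*(-328)) - 11964 = (-424 + 328) - 11964 = -96 - 11964 = -12060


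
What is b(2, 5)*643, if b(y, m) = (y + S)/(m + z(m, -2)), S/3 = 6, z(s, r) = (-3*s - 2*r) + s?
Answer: -12860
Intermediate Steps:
z(s, r) = -2*r - 2*s
S = 18 (S = 3*6 = 18)
b(y, m) = (18 + y)/(4 - m) (b(y, m) = (y + 18)/(m + (-2*(-2) - 2*m)) = (18 + y)/(m + (4 - 2*m)) = (18 + y)/(4 - m))
b(2, 5)*643 = ((-18 - 1*2)/(-4 + 5))*643 = ((-18 - 2)/1)*643 = (1*(-20))*643 = -20*643 = -12860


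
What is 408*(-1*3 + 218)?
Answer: 87720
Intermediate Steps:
408*(-1*3 + 218) = 408*(-3 + 218) = 408*215 = 87720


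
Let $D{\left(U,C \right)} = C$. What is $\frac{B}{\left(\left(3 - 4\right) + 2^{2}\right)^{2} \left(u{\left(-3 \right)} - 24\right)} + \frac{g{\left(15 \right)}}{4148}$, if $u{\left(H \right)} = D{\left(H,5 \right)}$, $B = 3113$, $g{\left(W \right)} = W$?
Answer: $- \frac{12910159}{709308} \approx -18.201$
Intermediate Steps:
$u{\left(H \right)} = 5$
$\frac{B}{\left(\left(3 - 4\right) + 2^{2}\right)^{2} \left(u{\left(-3 \right)} - 24\right)} + \frac{g{\left(15 \right)}}{4148} = \frac{3113}{\left(\left(3 - 4\right) + 2^{2}\right)^{2} \left(5 - 24\right)} + \frac{15}{4148} = \frac{3113}{\left(-1 + 4\right)^{2} \left(-19\right)} + 15 \cdot \frac{1}{4148} = \frac{3113}{3^{2} \left(-19\right)} + \frac{15}{4148} = \frac{3113}{9 \left(-19\right)} + \frac{15}{4148} = \frac{3113}{-171} + \frac{15}{4148} = 3113 \left(- \frac{1}{171}\right) + \frac{15}{4148} = - \frac{3113}{171} + \frac{15}{4148} = - \frac{12910159}{709308}$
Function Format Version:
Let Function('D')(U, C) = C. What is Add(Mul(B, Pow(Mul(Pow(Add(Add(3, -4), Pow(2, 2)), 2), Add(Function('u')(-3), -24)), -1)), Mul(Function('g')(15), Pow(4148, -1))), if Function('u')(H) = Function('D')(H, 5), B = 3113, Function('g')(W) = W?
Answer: Rational(-12910159, 709308) ≈ -18.201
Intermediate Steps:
Function('u')(H) = 5
Add(Mul(B, Pow(Mul(Pow(Add(Add(3, -4), Pow(2, 2)), 2), Add(Function('u')(-3), -24)), -1)), Mul(Function('g')(15), Pow(4148, -1))) = Add(Mul(3113, Pow(Mul(Pow(Add(Add(3, -4), Pow(2, 2)), 2), Add(5, -24)), -1)), Mul(15, Pow(4148, -1))) = Add(Mul(3113, Pow(Mul(Pow(Add(-1, 4), 2), -19), -1)), Mul(15, Rational(1, 4148))) = Add(Mul(3113, Pow(Mul(Pow(3, 2), -19), -1)), Rational(15, 4148)) = Add(Mul(3113, Pow(Mul(9, -19), -1)), Rational(15, 4148)) = Add(Mul(3113, Pow(-171, -1)), Rational(15, 4148)) = Add(Mul(3113, Rational(-1, 171)), Rational(15, 4148)) = Add(Rational(-3113, 171), Rational(15, 4148)) = Rational(-12910159, 709308)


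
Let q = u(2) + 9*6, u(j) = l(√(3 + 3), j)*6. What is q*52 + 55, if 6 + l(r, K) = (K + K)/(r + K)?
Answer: -257 + 624*√6 ≈ 1271.5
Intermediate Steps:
l(r, K) = -6 + 2*K/(K + r) (l(r, K) = -6 + (K + K)/(r + K) = -6 + (2*K)/(K + r) = -6 + 2*K/(K + r))
u(j) = 12*(-3*√6 - 2*j)/(j + √6) (u(j) = (2*(-3*√(3 + 3) - 2*j)/(j + √(3 + 3)))*6 = (2*(-3*√6 - 2*j)/(j + √6))*6 = 12*(-3*√6 - 2*j)/(j + √6))
q = 54 + 12*(-4 - 3*√6)/(2 + √6) (q = 12*(-3*√6 - 2*2)/(2 + √6) + 9*6 = 12*(-3*√6 - 4)/(2 + √6) + 54 = 12*(-4 - 3*√6)/(2 + √6) + 54 = 54 + 12*(-4 - 3*√6)/(2 + √6) ≈ 23.394)
q*52 + 55 = (-6 + 12*√6)*52 + 55 = (-312 + 624*√6) + 55 = -257 + 624*√6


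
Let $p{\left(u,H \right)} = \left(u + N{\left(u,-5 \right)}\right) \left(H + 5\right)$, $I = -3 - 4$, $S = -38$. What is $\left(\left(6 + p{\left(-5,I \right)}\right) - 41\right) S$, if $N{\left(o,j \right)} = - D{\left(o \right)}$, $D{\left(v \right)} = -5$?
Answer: $1330$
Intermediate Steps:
$N{\left(o,j \right)} = 5$ ($N{\left(o,j \right)} = \left(-1\right) \left(-5\right) = 5$)
$I = -7$
$p{\left(u,H \right)} = \left(5 + H\right) \left(5 + u\right)$ ($p{\left(u,H \right)} = \left(u + 5\right) \left(H + 5\right) = \left(5 + u\right) \left(5 + H\right) = \left(5 + H\right) \left(5 + u\right)$)
$\left(\left(6 + p{\left(-5,I \right)}\right) - 41\right) S = \left(\left(6 + \left(25 + 5 \left(-7\right) + 5 \left(-5\right) - -35\right)\right) - 41\right) \left(-38\right) = \left(\left(6 + \left(25 - 35 - 25 + 35\right)\right) - 41\right) \left(-38\right) = \left(\left(6 + 0\right) - 41\right) \left(-38\right) = \left(6 - 41\right) \left(-38\right) = \left(-35\right) \left(-38\right) = 1330$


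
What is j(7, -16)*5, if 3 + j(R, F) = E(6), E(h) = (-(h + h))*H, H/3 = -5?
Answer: 885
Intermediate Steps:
H = -15 (H = 3*(-5) = -15)
E(h) = 30*h (E(h) = -(h + h)*(-15) = -2*h*(-15) = 30*h)
j(R, F) = 177 (j(R, F) = -3 + 30*6 = -3 + 180 = 177)
j(7, -16)*5 = 177*5 = 885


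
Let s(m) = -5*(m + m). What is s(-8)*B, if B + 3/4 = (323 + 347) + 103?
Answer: 61780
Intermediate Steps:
s(m) = -10*m
B = 3089/4 (B = -3/4 + ((323 + 347) + 103) = -3/4 + (670 + 103) = -3/4 + 773 = 3089/4 ≈ 772.25)
s(-8)*B = -10*(-8)*(3089/4) = 80*(3089/4) = 61780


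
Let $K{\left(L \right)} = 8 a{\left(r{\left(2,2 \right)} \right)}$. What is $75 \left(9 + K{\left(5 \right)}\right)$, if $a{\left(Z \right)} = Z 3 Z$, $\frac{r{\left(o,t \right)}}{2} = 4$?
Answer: $115875$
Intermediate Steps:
$r{\left(o,t \right)} = 8$ ($r{\left(o,t \right)} = 2 \cdot 4 = 8$)
$a{\left(Z \right)} = 3 Z^{2}$ ($a{\left(Z \right)} = 3 Z Z = 3 Z^{2}$)
$K{\left(L \right)} = 1536$ ($K{\left(L \right)} = 8 \cdot 3 \cdot 8^{2} = 8 \cdot 3 \cdot 64 = 8 \cdot 192 = 1536$)
$75 \left(9 + K{\left(5 \right)}\right) = 75 \left(9 + 1536\right) = 75 \cdot 1545 = 115875$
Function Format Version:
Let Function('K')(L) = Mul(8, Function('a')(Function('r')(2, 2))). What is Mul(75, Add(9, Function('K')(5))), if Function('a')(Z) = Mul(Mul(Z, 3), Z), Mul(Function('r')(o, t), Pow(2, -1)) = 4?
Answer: 115875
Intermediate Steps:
Function('r')(o, t) = 8 (Function('r')(o, t) = Mul(2, 4) = 8)
Function('a')(Z) = Mul(3, Pow(Z, 2)) (Function('a')(Z) = Mul(Mul(3, Z), Z) = Mul(3, Pow(Z, 2)))
Function('K')(L) = 1536 (Function('K')(L) = Mul(8, Mul(3, Pow(8, 2))) = Mul(8, Mul(3, 64)) = Mul(8, 192) = 1536)
Mul(75, Add(9, Function('K')(5))) = Mul(75, Add(9, 1536)) = Mul(75, 1545) = 115875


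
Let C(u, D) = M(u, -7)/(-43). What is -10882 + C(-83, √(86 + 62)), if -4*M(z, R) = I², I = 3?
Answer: -1871695/172 ≈ -10882.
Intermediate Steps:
M(z, R) = -9/4 (M(z, R) = -¼*3² = -¼*9 = -9/4)
C(u, D) = 9/172 (C(u, D) = -9/4/(-43) = -9/4*(-1/43) = 9/172)
-10882 + C(-83, √(86 + 62)) = -10882 + 9/172 = -1871695/172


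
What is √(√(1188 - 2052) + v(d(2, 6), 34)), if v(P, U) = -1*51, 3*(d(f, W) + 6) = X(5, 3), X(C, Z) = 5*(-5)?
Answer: √(-51 + 12*I*√6) ≈ 1.983 + 7.4116*I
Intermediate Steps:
X(C, Z) = -25
d(f, W) = -43/3 (d(f, W) = -6 + (⅓)*(-25) = -6 - 25/3 = -43/3)
v(P, U) = -51
√(√(1188 - 2052) + v(d(2, 6), 34)) = √(√(1188 - 2052) - 51) = √(√(-864) - 51) = √(12*I*√6 - 51) = √(-51 + 12*I*√6)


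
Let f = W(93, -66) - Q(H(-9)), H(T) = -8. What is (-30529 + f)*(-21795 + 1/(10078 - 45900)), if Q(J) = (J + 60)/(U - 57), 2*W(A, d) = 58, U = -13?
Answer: 416710087444867/626885 ≈ 6.6473e+8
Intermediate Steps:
W(A, d) = 29 (W(A, d) = (1/2)*58 = 29)
Q(J) = -6/7 - J/70 (Q(J) = (J + 60)/(-13 - 57) = (60 + J)/(-70) = (60 + J)*(-1/70) = -6/7 - J/70)
f = 1041/35 (f = 29 - (-6/7 - 1/70*(-8)) = 29 - (-6/7 + 4/35) = 29 - 1*(-26/35) = 29 + 26/35 = 1041/35 ≈ 29.743)
(-30529 + f)*(-21795 + 1/(10078 - 45900)) = (-30529 + 1041/35)*(-21795 + 1/(10078 - 45900)) = -1067474*(-21795 + 1/(-35822))/35 = -1067474*(-21795 - 1/35822)/35 = -1067474/35*(-780740491/35822) = 416710087444867/626885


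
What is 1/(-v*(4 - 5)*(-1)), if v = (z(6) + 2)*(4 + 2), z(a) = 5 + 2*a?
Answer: -1/114 ≈ -0.0087719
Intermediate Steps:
v = 114 (v = ((5 + 2*6) + 2)*(4 + 2) = ((5 + 12) + 2)*6 = (17 + 2)*6 = 19*6 = 114)
1/(-v*(4 - 5)*(-1)) = 1/(-114*(4 - 5)*(-1)) = 1/(-114*(-1)*(-1)) = 1/(-1*(-114)*(-1)) = 1/(114*(-1)) = 1/(-114) = -1/114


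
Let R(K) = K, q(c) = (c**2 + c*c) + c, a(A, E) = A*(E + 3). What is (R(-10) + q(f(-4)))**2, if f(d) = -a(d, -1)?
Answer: 15876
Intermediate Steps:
a(A, E) = A*(3 + E)
f(d) = -2*d (f(d) = -d*(3 - 1) = -d*2 = -2*d)
q(c) = c + 2*c**2 (q(c) = (c**2 + c**2) + c = 2*c**2 + c = c + 2*c**2)
(R(-10) + q(f(-4)))**2 = (-10 + (-2*(-4))*(1 + 2*(-2*(-4))))**2 = (-10 + 8*(1 + 2*8))**2 = (-10 + 8*(1 + 16))**2 = (-10 + 8*17)**2 = (-10 + 136)**2 = 126**2 = 15876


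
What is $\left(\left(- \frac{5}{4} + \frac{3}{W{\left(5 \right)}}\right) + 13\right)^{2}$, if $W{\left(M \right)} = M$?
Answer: $\frac{61009}{400} \approx 152.52$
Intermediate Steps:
$\left(\left(- \frac{5}{4} + \frac{3}{W{\left(5 \right)}}\right) + 13\right)^{2} = \left(\left(- \frac{5}{4} + \frac{3}{5}\right) + 13\right)^{2} = \left(- \frac{13}{20} + 13\right)^{2} = \left(\frac{247}{20}\right)^{2} = \frac{61009}{400}$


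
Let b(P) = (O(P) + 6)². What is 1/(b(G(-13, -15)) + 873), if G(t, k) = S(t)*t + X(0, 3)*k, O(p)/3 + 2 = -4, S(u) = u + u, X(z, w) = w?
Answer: 1/1017 ≈ 0.00098328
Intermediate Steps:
S(u) = 2*u
O(p) = -18 (O(p) = -6 + 3*(-4) = -6 - 12 = -18)
G(t, k) = 2*t² + 3*k (G(t, k) = (2*t)*t + 3*k = 2*t² + 3*k)
b(P) = 144 (b(P) = (-18 + 6)² = (-12)² = 144)
1/(b(G(-13, -15)) + 873) = 1/(144 + 873) = 1/1017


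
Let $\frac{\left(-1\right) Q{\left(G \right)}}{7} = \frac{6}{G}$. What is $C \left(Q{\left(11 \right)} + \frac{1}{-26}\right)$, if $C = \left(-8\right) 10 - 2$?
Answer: $\frac{45223}{143} \approx 316.24$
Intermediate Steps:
$Q{\left(G \right)} = - \frac{42}{G}$ ($Q{\left(G \right)} = - 7 \frac{6}{G} = - \frac{42}{G}$)
$C = -82$ ($C = -80 - 2 = -82$)
$C \left(Q{\left(11 \right)} + \frac{1}{-26}\right) = - 82 \left(- \frac{42}{11} + \frac{1}{-26}\right) = - 82 \left(\left(-42\right) \frac{1}{11} - \frac{1}{26}\right) = - 82 \left(- \frac{42}{11} - \frac{1}{26}\right) = \left(-82\right) \left(- \frac{1103}{286}\right) = \frac{45223}{143}$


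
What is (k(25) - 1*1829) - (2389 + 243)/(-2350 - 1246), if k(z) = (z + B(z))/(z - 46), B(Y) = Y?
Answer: -34560823/18879 ≈ -1830.6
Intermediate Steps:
k(z) = 2*z/(-46 + z) (k(z) = (z + z)/(z - 46) = (2*z)/(-46 + z) = 2*z/(-46 + z))
(k(25) - 1*1829) - (2389 + 243)/(-2350 - 1246) = (2*25/(-46 + 25) - 1*1829) - (2389 + 243)/(-2350 - 1246) = (2*25/(-21) - 1829) - 2632/(-3596) = (2*25*(-1/21) - 1829) - 2632*(-1)/3596 = (-50/21 - 1829) - 1*(-658/899) = -38459/21 + 658/899 = -34560823/18879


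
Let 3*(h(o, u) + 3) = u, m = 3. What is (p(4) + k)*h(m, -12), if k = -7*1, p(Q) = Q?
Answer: 21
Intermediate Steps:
h(o, u) = -3 + u/3
k = -7
(p(4) + k)*h(m, -12) = (4 - 7)*(-3 + (⅓)*(-12)) = -3*(-3 - 4) = -3*(-7) = 21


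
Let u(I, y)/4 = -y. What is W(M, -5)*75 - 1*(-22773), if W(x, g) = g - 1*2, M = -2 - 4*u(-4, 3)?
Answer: 22248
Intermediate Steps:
u(I, y) = -4*y (u(I, y) = 4*(-y) = -4*y)
M = 46 (M = -2 - (-16)*3 = -2 - 4*(-12) = -2 + 48 = 46)
W(x, g) = -2 + g (W(x, g) = g - 2 = -2 + g)
W(M, -5)*75 - 1*(-22773) = (-2 - 5)*75 - 1*(-22773) = -7*75 + 22773 = -525 + 22773 = 22248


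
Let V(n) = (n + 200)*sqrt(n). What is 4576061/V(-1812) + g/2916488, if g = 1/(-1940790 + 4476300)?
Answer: 1/7394784488880 + 4576061*I*sqrt(453)/1460472 ≈ 1.3523e-13 + 66.688*I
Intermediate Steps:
V(n) = sqrt(n)*(200 + n) (V(n) = (200 + n)*sqrt(n) = sqrt(n)*(200 + n))
g = 1/2535510 ≈ 3.9440e-7
4576061/V(-1812) + g/2916488 = 4576061/((sqrt(-1812)*(200 - 1812))) + (1/2535510)/2916488 = 4576061/(((2*I*sqrt(453))*(-1612))) + (1/2535510)*(1/2916488) = 4576061/((-3224*I*sqrt(453))) + 1/7394784488880 = 4576061*(I*sqrt(453)/1460472) + 1/7394784488880 = 4576061*I*sqrt(453)/1460472 + 1/7394784488880 = 1/7394784488880 + 4576061*I*sqrt(453)/1460472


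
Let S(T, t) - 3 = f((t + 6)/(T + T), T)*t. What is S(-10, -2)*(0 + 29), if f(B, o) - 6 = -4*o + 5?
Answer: -2871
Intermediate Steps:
f(B, o) = 11 - 4*o (f(B, o) = 6 + (-4*o + 5) = 6 + (5 - 4*o) = 11 - 4*o)
S(T, t) = 3 + t*(11 - 4*T) (S(T, t) = 3 + (11 - 4*T)*t = 3 + t*(11 - 4*T))
S(-10, -2)*(0 + 29) = (3 - 1*(-2)*(-11 + 4*(-10)))*(0 + 29) = (3 - 1*(-2)*(-11 - 40))*29 = (3 - 1*(-2)*(-51))*29 = (3 - 102)*29 = -99*29 = -2871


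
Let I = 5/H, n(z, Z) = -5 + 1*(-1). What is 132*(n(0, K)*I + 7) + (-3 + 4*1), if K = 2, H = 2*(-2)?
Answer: 1915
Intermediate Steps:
H = -4
n(z, Z) = -6 (n(z, Z) = -5 - 1 = -6)
I = -5/4 (I = 5/(-4) = 5*(-¼) = -5/4 ≈ -1.2500)
132*(n(0, K)*I + 7) + (-3 + 4*1) = 132*(-6*(-5/4) + 7) + (-3 + 4*1) = 132*(15/2 + 7) + (-3 + 4) = 132*(29/2) + 1 = 1914 + 1 = 1915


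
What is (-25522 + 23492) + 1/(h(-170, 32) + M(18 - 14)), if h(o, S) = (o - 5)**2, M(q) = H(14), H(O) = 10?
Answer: -62189049/30635 ≈ -2030.0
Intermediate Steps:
M(q) = 10
h(o, S) = (-5 + o)**2
(-25522 + 23492) + 1/(h(-170, 32) + M(18 - 14)) = (-25522 + 23492) + 1/((-5 - 170)**2 + 10) = -2030 + 1/((-175)**2 + 10) = -2030 + 1/(30625 + 10) = -2030 + 1/30635 = -62189049/30635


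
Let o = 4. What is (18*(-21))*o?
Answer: -1512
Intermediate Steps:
(18*(-21))*o = (18*(-21))*4 = -378*4 = -1512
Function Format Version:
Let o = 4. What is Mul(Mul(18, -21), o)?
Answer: -1512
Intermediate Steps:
Mul(Mul(18, -21), o) = Mul(Mul(18, -21), 4) = Mul(-378, 4) = -1512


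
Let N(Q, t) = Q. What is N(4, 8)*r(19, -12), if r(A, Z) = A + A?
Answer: 152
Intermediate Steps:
r(A, Z) = 2*A
N(4, 8)*r(19, -12) = 4*(2*19) = 4*38 = 152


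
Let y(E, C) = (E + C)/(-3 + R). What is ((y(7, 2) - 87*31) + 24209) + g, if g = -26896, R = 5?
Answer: -10759/2 ≈ -5379.5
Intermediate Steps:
y(E, C) = C/2 + E/2 (y(E, C) = (E + C)/(-3 + 5) = (C + E)/2 = (C + E)*(1/2) = C/2 + E/2)
((y(7, 2) - 87*31) + 24209) + g = ((((1/2)*2 + (1/2)*7) - 87*31) + 24209) - 26896 = (((1 + 7/2) - 2697) + 24209) - 26896 = ((9/2 - 2697) + 24209) - 26896 = (-5385/2 + 24209) - 26896 = 43033/2 - 26896 = -10759/2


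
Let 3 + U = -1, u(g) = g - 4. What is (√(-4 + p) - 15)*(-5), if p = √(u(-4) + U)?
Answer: 75 - 5*√(-4 + 2*I*√3) ≈ 70.982 - 10.777*I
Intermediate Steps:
u(g) = -4 + g
U = -4 (U = -3 - 1 = -4)
p = 2*I*√3 (p = √((-4 - 4) - 4) = √(-8 - 4) = √(-12) = 2*I*√3 ≈ 3.4641*I)
(√(-4 + p) - 15)*(-5) = (√(-4 + 2*I*√3) - 15)*(-5) = (-15 + √(-4 + 2*I*√3))*(-5) = 75 - 5*√(-4 + 2*I*√3)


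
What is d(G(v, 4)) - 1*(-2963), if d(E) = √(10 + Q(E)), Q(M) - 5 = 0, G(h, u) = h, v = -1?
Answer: 2963 + √15 ≈ 2966.9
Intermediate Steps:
Q(M) = 5 (Q(M) = 5 + 0 = 5)
d(E) = √15 (d(E) = √(10 + 5) = √15)
d(G(v, 4)) - 1*(-2963) = √15 - 1*(-2963) = √15 + 2963 = 2963 + √15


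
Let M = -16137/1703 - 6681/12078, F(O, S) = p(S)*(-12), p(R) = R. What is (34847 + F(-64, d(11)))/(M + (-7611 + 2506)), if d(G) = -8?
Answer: -239578922154/35070059333 ≈ -6.8314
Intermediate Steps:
F(O, S) = -12*S (F(O, S) = S*(-12) = -12*S)
M = -68760143/6856278 (M = -16137*1/1703 - 6681*1/12078 = -16137/1703 - 2227/4026 = -68760143/6856278 ≈ -10.029)
(34847 + F(-64, d(11)))/(M + (-7611 + 2506)) = (34847 - 12*(-8))/(-68760143/6856278 + (-7611 + 2506)) = (34847 + 96)/(-68760143/6856278 - 5105) = 34943/(-35070059333/6856278) = 34943*(-6856278/35070059333) = -239578922154/35070059333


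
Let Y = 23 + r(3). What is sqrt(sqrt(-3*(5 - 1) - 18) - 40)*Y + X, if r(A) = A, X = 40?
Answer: 40 + 26*sqrt(-40 + I*sqrt(30)) ≈ 51.232 + 164.82*I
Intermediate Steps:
Y = 26 (Y = 23 + 3 = 26)
sqrt(sqrt(-3*(5 - 1) - 18) - 40)*Y + X = sqrt(sqrt(-3*(5 - 1) - 18) - 40)*26 + 40 = sqrt(sqrt(-3*4 - 18) - 40)*26 + 40 = sqrt(sqrt(-12 - 18) - 40)*26 + 40 = sqrt(sqrt(-30) - 40)*26 + 40 = sqrt(I*sqrt(30) - 40)*26 + 40 = sqrt(-40 + I*sqrt(30))*26 + 40 = 26*sqrt(-40 + I*sqrt(30)) + 40 = 40 + 26*sqrt(-40 + I*sqrt(30))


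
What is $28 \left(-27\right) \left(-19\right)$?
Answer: $14364$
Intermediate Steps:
$28 \left(-27\right) \left(-19\right) = \left(-756\right) \left(-19\right) = 14364$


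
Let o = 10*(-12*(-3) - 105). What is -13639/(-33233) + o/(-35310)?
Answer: 16817462/39115241 ≈ 0.42995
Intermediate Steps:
o = -690 (o = 10*(36 - 105) = 10*(-69) = -690)
-13639/(-33233) + o/(-35310) = -13639/(-33233) - 690/(-35310) = -13639*(-1/33233) - 690*(-1/35310) = 13639/33233 + 23/1177 = 16817462/39115241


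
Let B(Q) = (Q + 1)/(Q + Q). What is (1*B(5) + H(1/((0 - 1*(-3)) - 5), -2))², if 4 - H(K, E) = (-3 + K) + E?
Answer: 10201/100 ≈ 102.01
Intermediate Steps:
B(Q) = (1 + Q)/(2*Q) (B(Q) = (1 + Q)/((2*Q)) = (1 + Q)*(1/(2*Q)) = (1 + Q)/(2*Q))
H(K, E) = 7 - E - K (H(K, E) = 4 - ((-3 + K) + E) = 4 - (-3 + E + K) = 4 + (3 - E - K) = 7 - E - K)
(1*B(5) + H(1/((0 - 1*(-3)) - 5), -2))² = (1*((½)*(1 + 5)/5) + (7 - 1*(-2) - 1/((0 - 1*(-3)) - 5)))² = (1*((½)*(⅕)*6) + (7 + 2 - 1/((0 + 3) - 5)))² = (1*(⅗) + (7 + 2 - 1/(3 - 5)))² = (⅗ + (7 + 2 - 1/(-2)))² = (⅗ + (7 + 2 - 1*(-½)))² = (⅗ + (7 + 2 + ½))² = (⅗ + 19/2)² = (101/10)² = 10201/100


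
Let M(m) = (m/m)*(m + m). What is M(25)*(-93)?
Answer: -4650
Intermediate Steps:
M(m) = 2*m (M(m) = 1*(2*m) = 2*m)
M(25)*(-93) = (2*25)*(-93) = 50*(-93) = -4650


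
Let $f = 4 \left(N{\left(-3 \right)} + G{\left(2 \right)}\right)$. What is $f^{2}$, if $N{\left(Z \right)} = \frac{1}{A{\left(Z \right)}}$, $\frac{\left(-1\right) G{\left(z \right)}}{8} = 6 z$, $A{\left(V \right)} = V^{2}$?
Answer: $\frac{11916304}{81} \approx 1.4711 \cdot 10^{5}$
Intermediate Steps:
$G{\left(z \right)} = - 48 z$ ($G{\left(z \right)} = - 8 \cdot 6 z = - 48 z$)
$N{\left(Z \right)} = \frac{1}{Z^{2}}$
$f = - \frac{3452}{9}$ ($f = 4 \left(\frac{1}{9} - 96\right) = 4 \left(- \frac{863}{9}\right) = - \frac{3452}{9} \approx -383.56$)
$f^{2} = \left(- \frac{3452}{9}\right)^{2} = \frac{11916304}{81}$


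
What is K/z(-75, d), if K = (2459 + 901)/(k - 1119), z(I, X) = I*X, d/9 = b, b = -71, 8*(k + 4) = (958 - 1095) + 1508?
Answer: -1792/24323535 ≈ -7.3673e-5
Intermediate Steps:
k = 1339/8 (k = -4 + ((958 - 1095) + 1508)/8 = -4 + (-137 + 1508)/8 = -4 + (⅛)*1371 = -4 + 1371/8 = 1339/8 ≈ 167.38)
d = -639 (d = 9*(-71) = -639)
K = -26880/7613 (K = (2459 + 901)/(1339/8 - 1119) = 3360/(-7613/8) = 3360*(-8/7613) = -26880/7613 ≈ -3.5308)
K/z(-75, d) = -26880/(7613*((-75*(-639)))) = -26880/7613/47925 = -26880/7613*1/47925 = -1792/24323535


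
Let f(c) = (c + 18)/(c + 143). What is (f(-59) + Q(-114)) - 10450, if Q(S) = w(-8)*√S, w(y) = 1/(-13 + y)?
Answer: -877841/84 - I*√114/21 ≈ -10450.0 - 0.50843*I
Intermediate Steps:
f(c) = (18 + c)/(143 + c)
Q(S) = -√S/21 (Q(S) = √S/(-13 - 8) = √S/(-21) = -√S/21)
(f(-59) + Q(-114)) - 10450 = ((18 - 59)/(143 - 59) - I*√114/21) - 10450 = (-41/84 - I*√114/21) - 10450 = -877841/84 - I*√114/21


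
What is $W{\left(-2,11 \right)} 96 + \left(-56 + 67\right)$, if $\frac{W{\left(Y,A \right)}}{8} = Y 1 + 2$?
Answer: $11$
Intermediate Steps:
$W{\left(Y,A \right)} = 16 + 8 Y$ ($W{\left(Y,A \right)} = 8 \left(Y 1 + 2\right) = 8 \left(Y + 2\right) = 8 \left(2 + Y\right) = 16 + 8 Y$)
$W{\left(-2,11 \right)} 96 + \left(-56 + 67\right) = \left(16 + 8 \left(-2\right)\right) 96 + \left(-56 + 67\right) = \left(16 - 16\right) 96 + 11 = 0 \cdot 96 + 11 = 0 + 11 = 11$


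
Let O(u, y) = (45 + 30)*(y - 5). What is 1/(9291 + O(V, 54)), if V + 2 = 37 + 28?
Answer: 1/12966 ≈ 7.7125e-5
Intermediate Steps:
V = 63 (V = -2 + (37 + 28) = -2 + 65 = 63)
O(u, y) = -375 + 75*y (O(u, y) = 75*(-5 + y) = -375 + 75*y)
1/(9291 + O(V, 54)) = 1/(9291 + (-375 + 75*54)) = 1/(9291 + (-375 + 4050)) = 1/(9291 + 3675) = 1/12966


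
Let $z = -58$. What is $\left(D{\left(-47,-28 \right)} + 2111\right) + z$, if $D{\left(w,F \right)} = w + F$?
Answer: $1978$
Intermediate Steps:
$D{\left(w,F \right)} = F + w$
$\left(D{\left(-47,-28 \right)} + 2111\right) + z = \left(\left(-28 - 47\right) + 2111\right) - 58 = \left(-75 + 2111\right) - 58 = 2036 - 58 = 1978$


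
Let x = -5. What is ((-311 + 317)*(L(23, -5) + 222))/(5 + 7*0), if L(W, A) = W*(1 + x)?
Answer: 156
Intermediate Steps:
L(W, A) = -4*W (L(W, A) = W*(1 - 5) = W*(-4) = -4*W)
((-311 + 317)*(L(23, -5) + 222))/(5 + 7*0) = ((-311 + 317)*(-4*23 + 222))/(5 + 7*0) = (6*(-92 + 222))/(5 + 0) = (6*130)/5 = 780*(1/5) = 156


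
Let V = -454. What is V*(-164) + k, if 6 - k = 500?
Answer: 73962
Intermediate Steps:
k = -494 (k = 6 - 1*500 = 6 - 500 = -494)
V*(-164) + k = -454*(-164) - 494 = 74456 - 494 = 73962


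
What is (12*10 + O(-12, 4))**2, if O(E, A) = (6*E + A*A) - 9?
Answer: 3025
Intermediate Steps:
O(E, A) = -9 + A**2 + 6*E (O(E, A) = (6*E + A**2) - 9 = (A**2 + 6*E) - 9 = -9 + A**2 + 6*E)
(12*10 + O(-12, 4))**2 = (12*10 + (-9 + 4**2 + 6*(-12)))**2 = (120 + (-9 + 16 - 72))**2 = (120 - 65)**2 = 55**2 = 3025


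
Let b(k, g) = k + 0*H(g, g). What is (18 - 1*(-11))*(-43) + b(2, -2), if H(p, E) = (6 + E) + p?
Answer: -1245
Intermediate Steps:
H(p, E) = 6 + E + p
b(k, g) = k (b(k, g) = k + 0*(6 + g + g) = k + 0*(6 + 2*g) = k + 0 = k)
(18 - 1*(-11))*(-43) + b(2, -2) = (18 - 1*(-11))*(-43) + 2 = (18 + 11)*(-43) + 2 = 29*(-43) + 2 = -1247 + 2 = -1245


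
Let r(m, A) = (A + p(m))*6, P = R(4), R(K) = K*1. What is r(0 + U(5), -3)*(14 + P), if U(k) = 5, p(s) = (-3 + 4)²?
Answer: -216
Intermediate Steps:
p(s) = 1 (p(s) = 1² = 1)
R(K) = K
P = 4
r(m, A) = 6 + 6*A (r(m, A) = (A + 1)*6 = (1 + A)*6 = 6 + 6*A)
r(0 + U(5), -3)*(14 + P) = (6 + 6*(-3))*(14 + 4) = (6 - 18)*18 = -12*18 = -216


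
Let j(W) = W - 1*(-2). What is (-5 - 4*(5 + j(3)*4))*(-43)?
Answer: 4515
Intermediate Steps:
j(W) = 2 + W (j(W) = W + 2 = 2 + W)
(-5 - 4*(5 + j(3)*4))*(-43) = (-5 - 4*(5 + (2 + 3)*4))*(-43) = (-5 - 4*(5 + 5*4))*(-43) = (-5 - 4*(5 + 20))*(-43) = (-5 - 4*25)*(-43) = (-5 - 100)*(-43) = -105*(-43) = 4515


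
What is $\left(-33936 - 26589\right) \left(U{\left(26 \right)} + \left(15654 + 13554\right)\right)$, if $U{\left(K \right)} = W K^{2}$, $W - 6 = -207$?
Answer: $6456080700$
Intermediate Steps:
$W = -201$ ($W = 6 - 207 = -201$)
$U{\left(K \right)} = - 201 K^{2}$
$\left(-33936 - 26589\right) \left(U{\left(26 \right)} + \left(15654 + 13554\right)\right) = \left(-33936 - 26589\right) \left(- 201 \cdot 26^{2} + \left(15654 + 13554\right)\right) = - 60525 \left(\left(-201\right) 676 + 29208\right) = - 60525 \left(-135876 + 29208\right) = \left(-60525\right) \left(-106668\right) = 6456080700$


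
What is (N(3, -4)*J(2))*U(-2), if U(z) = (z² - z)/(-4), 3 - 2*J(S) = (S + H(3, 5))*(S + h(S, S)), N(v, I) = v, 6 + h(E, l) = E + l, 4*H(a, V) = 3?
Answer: -27/4 ≈ -6.7500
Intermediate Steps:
H(a, V) = ¾ (H(a, V) = (¼)*3 = ¾)
h(E, l) = -6 + E + l (h(E, l) = -6 + (E + l) = -6 + E + l)
J(S) = 3/2 - (-6 + 3*S)*(¾ + S)/2 (J(S) = 3/2 - (S + ¾)*(S + (-6 + S + S))/2 = 3/2 - (¾ + S)*(S + (-6 + 2*S))/2 = 3/2 - (¾ + S)*(-6 + 3*S)/2 = 3/2 - (-6 + 3*S)*(¾ + S)/2)
U(z) = -z²/4 + z/4 (U(z) = (z² - z)*(-¼) = -z²/4 + z/4)
(N(3, -4)*J(2))*U(-2) = (3*(15/4 - 3/2*2² + (15/8)*2))*((¼)*(-2)*(1 - 1*(-2))) = (3*(15/4 - 3/2*4 + 15/4))*((¼)*(-2)*(1 + 2)) = (3*(15/4 - 6 + 15/4))*((¼)*(-2)*3) = (3*(3/2))*(-3/2) = (9/2)*(-3/2) = -27/4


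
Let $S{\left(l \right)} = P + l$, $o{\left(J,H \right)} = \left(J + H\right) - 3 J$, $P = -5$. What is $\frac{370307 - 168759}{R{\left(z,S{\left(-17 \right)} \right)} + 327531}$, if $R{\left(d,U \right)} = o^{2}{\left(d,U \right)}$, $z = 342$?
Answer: $\frac{201548}{825967} \approx 0.24401$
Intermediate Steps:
$o{\left(J,H \right)} = H - 2 J$ ($o{\left(J,H \right)} = \left(H + J\right) - 3 J = H - 2 J$)
$S{\left(l \right)} = -5 + l$
$R{\left(d,U \right)} = \left(U - 2 d\right)^{2}$
$\frac{370307 - 168759}{R{\left(z,S{\left(-17 \right)} \right)} + 327531} = \frac{370307 - 168759}{\left(\left(-5 - 17\right) - 684\right)^{2} + 327531} = \frac{201548}{\left(-22 - 684\right)^{2} + 327531} = \frac{201548}{\left(-706\right)^{2} + 327531} = \frac{201548}{498436 + 327531} = \frac{201548}{825967}$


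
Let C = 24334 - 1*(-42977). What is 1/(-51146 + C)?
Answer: 1/16165 ≈ 6.1862e-5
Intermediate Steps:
C = 67311 (C = 24334 + 42977 = 67311)
1/(-51146 + C) = 1/(-51146 + 67311) = 1/16165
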